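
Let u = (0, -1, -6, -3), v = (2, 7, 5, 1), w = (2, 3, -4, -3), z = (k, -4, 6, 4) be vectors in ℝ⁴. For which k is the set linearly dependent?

k = 0

The set is linearly dependent precisely when det[u; v; w; z] = 0.
The determinant works out to 4*k.
Setting this to zero gives k = 0.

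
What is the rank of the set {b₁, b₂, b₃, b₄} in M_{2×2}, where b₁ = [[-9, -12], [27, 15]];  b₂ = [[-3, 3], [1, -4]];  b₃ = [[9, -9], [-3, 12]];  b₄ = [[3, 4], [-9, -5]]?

Pass to coordinate vectors with respect to the basis {E₁₁, E₁₂, E₂₁, E₂₂}.
Put the 4×4 matrix [b₁|b₂|b₃|b₄] into echelon form.
Exactly 2 pivots survive; hence the rank is 2.

rank 2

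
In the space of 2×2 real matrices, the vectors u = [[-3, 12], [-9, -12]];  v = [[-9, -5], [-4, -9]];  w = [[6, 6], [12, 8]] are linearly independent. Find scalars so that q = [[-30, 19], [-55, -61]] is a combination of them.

Work in coordinates with respect to the standard basis {E₁₁, E₁₂, E₂₁, E₂₂}.
Solve the system with u, v, w as columns and q as the right-hand side.
Row-reducing the augmented matrix gives the unique coefficients (a₁, a₂, a₃) = (3, 1, -2).

q = 3u + v - 2w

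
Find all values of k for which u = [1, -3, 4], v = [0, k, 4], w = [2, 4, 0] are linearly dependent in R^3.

The set is linearly dependent precisely when det[u; v; w] = 0.
Expanding, det = -8*k - 40.
Setting this to zero gives k = -5.

k = -5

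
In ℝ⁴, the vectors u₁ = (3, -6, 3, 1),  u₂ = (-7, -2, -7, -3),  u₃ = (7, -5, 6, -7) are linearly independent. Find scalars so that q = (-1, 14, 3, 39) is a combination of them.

q = 2u₁ - 3u₂ - 4u₃

Write q = c₁u₁ + … + c₃u₃ and equate components.
Row-reducing the augmented matrix gives the unique coefficients (c₁, c₂, c₃) = (2, -3, -4).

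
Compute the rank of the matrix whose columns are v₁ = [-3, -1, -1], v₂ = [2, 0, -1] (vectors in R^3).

2

Put the 3×2 matrix [v₁|v₂] into echelon form.
Reduction leaves 2 leading entries, giving rank 2.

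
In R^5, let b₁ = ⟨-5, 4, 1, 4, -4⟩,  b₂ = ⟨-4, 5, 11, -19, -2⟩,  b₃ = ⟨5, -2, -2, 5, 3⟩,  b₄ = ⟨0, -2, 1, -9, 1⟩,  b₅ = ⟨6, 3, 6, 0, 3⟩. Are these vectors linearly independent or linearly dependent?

linearly dependent

The matrix [b₁|b₂|b₃|b₄|b₅] has determinant 0.
A zero determinant means the columns are linearly dependent.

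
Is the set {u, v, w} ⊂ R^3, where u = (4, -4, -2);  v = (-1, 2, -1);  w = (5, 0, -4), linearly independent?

Place the vectors as rows of a 3×3 matrix and reduce to echelon form.
The reduction yields 3 nonzero rows, so the rank is 3.
Since rank = 3 (the number of vectors), the set is linearly independent.

linearly independent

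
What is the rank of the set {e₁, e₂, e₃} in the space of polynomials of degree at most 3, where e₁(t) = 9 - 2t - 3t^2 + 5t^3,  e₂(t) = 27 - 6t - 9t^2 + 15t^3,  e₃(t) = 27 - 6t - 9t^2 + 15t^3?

Represent each element by its coordinate vector in ℝ⁴.
Form the matrix with e₁, e₂, e₃ as columns and reduce.
There is 1 pivot column, so rank = 1.

1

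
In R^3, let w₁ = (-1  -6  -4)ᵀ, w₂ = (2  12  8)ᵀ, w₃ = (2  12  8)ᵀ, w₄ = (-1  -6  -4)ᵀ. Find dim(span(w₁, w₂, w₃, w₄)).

1

Apply Gaussian elimination to the matrix whose rows are w₁, w₂, w₃, w₄.
Exactly 1 pivot survives; hence the rank is 1.
(With 4 elements in a 3-dimensional space the rank is at most 3.)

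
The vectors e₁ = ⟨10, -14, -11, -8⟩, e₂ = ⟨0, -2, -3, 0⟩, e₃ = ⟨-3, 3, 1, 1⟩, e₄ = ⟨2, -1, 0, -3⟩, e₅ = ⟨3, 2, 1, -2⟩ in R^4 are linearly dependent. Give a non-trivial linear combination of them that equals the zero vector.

Write the vectors as columns of a matrix and find a nonzero vector in its null space.
The free variable yields coefficients (1, -3, 2, -2, 0) (any nonzero multiple also works).

e₁ - 3e₂ + 2e₃ - 2e₄ = 0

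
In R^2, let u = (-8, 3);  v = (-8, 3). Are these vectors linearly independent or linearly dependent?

linearly dependent

Form the 2×2 matrix with these as columns; its determinant is 0.
A zero determinant means the columns are linearly dependent.
Indeed u - v = 0.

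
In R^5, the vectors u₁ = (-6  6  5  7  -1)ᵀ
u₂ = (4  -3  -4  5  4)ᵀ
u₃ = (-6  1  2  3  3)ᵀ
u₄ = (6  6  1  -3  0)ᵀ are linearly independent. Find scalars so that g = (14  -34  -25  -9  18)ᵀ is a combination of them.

Since u₁, u₂, u₃, u₄ are independent, the coefficients expressing g are uniquely determined by a linear system.
Back-substitution yields (α₁, …, α₄) = (-4, 2, 2, -1).

g = -4u₁ + 2u₂ + 2u₃ - u₄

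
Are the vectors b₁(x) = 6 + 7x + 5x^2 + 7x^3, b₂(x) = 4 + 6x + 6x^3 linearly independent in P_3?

Take coordinates with respect to the standard basis {1, x, …, x^3}.
Place the vectors as rows of a 2×4 matrix and reduce to echelon form.
The reduction yields 2 nonzero rows, so the rank is 2.
Since rank = 2 (the number of vectors), the set is linearly independent.

linearly independent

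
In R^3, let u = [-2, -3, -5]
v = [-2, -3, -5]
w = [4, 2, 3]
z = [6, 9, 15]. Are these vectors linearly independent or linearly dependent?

linearly dependent

There are 4 vectors in a 3-dimensional space, so they cannot be linearly independent.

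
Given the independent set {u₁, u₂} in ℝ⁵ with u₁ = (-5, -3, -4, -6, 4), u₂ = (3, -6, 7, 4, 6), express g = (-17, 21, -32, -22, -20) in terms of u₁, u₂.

Solve the system with u₁, u₂ as columns and g as the right-hand side.
Back-substitution yields (α₁, α₂) = (1, -4).

g = u₁ - 4u₂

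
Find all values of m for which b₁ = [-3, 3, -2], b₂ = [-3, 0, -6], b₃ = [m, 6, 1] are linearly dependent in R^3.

m = -7/2

The vectors are dependent exactly when the determinant of the matrix with rows b₁, b₂, b₃ vanishes.
The determinant works out to -18*m - 63.
This vanishes exactly when m = -7/2.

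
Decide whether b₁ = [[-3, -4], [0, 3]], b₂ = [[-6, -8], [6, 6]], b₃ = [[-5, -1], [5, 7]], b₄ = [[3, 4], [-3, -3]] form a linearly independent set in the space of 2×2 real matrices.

Write each element as a coordinate vector in ℝ⁴ using {E₁₁, E₁₂, E₂₁, E₂₂}.
One vector is a scalar multiple of another, so the set is dependent.

linearly dependent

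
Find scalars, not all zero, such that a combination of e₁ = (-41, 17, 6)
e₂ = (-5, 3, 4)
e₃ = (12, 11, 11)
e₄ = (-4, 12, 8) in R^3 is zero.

Row-reduce the matrix with e₁, e₂, e₃, e₄ as columns; the null space gives the coefficients.
One solution (up to scaling) is (1, -1, 2, -3).

e₁ - e₂ + 2e₃ - 3e₄ = 0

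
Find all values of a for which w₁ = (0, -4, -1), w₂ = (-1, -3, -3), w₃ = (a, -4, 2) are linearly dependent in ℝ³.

a = 4/3

The set is linearly dependent precisely when det[w₁; w₂; w₃] = 0.
Cofactor expansion gives det = 9*a - 12.
Solving 9*a - 12 = 0 yields a = 4/3.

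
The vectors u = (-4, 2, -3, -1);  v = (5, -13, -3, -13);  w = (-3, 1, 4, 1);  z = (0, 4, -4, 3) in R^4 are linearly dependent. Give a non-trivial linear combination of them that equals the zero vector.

Write the vectors as columns of a matrix and find a nonzero vector in its null space.
The free variable yields coefficients (1, -1, -3, -3) (any nonzero multiple also works).

u - v - 3w - 3z = 0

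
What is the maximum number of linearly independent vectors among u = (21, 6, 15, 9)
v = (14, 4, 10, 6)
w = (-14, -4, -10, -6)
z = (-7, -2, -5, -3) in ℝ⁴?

1

Form the matrix with u, v, w, z as columns and reduce.
The echelon form has 1 nonzero row, so the rank is 1.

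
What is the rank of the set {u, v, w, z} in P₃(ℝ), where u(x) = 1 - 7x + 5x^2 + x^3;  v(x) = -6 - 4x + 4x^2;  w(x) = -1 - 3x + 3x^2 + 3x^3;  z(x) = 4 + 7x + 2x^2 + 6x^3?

Represent each element by its coordinate vector in ℝ⁴.
Row-reduce the 4×4 matrix with these as rows.
The echelon form has 4 nonzero rows, so the rank is 4.

rank 4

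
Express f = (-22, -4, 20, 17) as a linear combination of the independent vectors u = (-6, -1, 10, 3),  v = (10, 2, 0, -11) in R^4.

Since u, v are independent, the coefficients expressing f are uniquely determined by a linear system.
Back-substitution yields (a₁, a₂) = (2, -1).

f = 2u - v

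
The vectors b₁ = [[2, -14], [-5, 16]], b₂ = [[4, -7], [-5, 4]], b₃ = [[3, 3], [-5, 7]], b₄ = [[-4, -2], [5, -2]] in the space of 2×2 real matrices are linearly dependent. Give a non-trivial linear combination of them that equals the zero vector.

b₁ - 2b₂ - 2b₃ - 3b₄ = 0

Pass to coordinate vectors relative to the basis {E₁₁, E₁₂, E₂₁, E₂₂}.
Write the vectors as columns of a matrix and find a nonzero vector in its null space.
The free variable yields coefficients (1, -2, -2, -3) (any nonzero multiple also works).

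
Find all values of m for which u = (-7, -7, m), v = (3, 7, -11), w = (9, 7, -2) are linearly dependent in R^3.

The set is linearly dependent precisely when det[u; v; w] = 0.
Expanding, det = 210 - 42*m.
Solving 210 - 42*m = 0 yields m = 5.

m = 5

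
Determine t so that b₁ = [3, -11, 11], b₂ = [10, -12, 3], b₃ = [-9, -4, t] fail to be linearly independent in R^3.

t = 35/2

Place the vectors as rows of a 3×3 matrix; dependence ⇔ determinant zero.
Expanding, det = 74*t - 1295.
Setting this to zero gives t = 35/2.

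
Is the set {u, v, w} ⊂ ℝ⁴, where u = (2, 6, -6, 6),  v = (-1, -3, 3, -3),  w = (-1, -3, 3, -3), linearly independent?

linearly dependent

Two of the vectors are equal, giving an immediate dependence.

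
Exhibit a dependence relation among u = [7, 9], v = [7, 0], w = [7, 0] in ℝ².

Set up α₁u + … + α₃w = 0 and solve the homogeneous system.
One solution (up to scaling) is (0, 1, -1).

v - w = 0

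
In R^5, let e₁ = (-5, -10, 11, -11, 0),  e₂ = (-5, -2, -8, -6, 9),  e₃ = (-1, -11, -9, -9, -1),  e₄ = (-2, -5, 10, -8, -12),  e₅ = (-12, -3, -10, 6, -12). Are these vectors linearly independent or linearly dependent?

linearly independent

Row-reduce the matrix whose columns are e₁, e₂, e₃, e₄, e₅.
The reduction yields 5 nonzero rows, so the rank is 5.
Since rank = 5 (the number of vectors), the set is linearly independent.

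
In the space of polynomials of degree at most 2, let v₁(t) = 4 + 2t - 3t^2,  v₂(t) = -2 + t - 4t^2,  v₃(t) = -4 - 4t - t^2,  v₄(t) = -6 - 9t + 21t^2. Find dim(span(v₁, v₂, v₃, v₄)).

Represent each element by its coordinate vector in ℝ³.
Form the matrix with v₁, v₂, v₃, v₄ as columns and reduce.
The echelon form has 3 nonzero rows, so the rank is 3.
(With 4 elements in a 3-dimensional space the rank is at most 3.)

3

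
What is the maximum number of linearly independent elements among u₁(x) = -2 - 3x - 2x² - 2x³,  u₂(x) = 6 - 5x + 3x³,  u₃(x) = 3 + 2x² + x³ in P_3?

Use coordinates relative to {1, x, …, x³}.
Apply Gaussian elimination to the matrix whose rows are u₁, u₂, u₃.
There are 3 pivot columns, so rank = 3.

3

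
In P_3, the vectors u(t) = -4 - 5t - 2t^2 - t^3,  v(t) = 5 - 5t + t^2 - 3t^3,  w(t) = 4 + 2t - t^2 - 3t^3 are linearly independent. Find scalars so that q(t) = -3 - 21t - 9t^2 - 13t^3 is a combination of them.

q = 4u + v + 2w

Work in coordinates with respect to the standard basis {1, t, …, t^3}.
Write q = α₁u + … + α₃w and equate components.
Row-reducing the augmented matrix gives the unique coefficients (α₁, α₂, α₃) = (4, 1, 2).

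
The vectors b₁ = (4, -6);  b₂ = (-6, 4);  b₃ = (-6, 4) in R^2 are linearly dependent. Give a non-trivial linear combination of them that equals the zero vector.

Solve the homogeneous system with b₁, b₂, b₃ as columns by row-reducing the coefficient matrix.
The free variable yields coefficients (0, 1, -1) (any nonzero multiple also works).

b₂ - b₃ = 0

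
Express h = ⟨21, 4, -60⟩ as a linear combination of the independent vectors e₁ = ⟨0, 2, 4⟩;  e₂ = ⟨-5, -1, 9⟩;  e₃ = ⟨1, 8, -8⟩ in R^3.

h = -4e₁ - 4e₂ + e₃

Since e₁, e₂, e₃ are independent, the coefficients expressing h are uniquely determined by a linear system.
Row-reducing the augmented matrix gives the unique coefficients (c₁, c₂, c₃) = (-4, -4, 1).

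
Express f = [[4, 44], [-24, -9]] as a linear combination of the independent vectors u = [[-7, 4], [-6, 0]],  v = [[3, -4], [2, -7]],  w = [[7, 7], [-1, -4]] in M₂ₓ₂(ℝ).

Work in coordinates with respect to the standard basis {E₁₁, E₁₂, E₂₁, E₂₂}.
Since u, v, w are independent, the coefficients expressing f are uniquely determined by a linear system.
Back-substitution yields (a₁, a₂, a₃) = (3, -1, 4).

f = 3u - v + 4w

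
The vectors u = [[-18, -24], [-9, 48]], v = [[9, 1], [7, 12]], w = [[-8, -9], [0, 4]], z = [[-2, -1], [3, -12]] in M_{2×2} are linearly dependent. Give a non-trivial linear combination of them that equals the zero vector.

Take coordinates with respect to {E₁₁, E₁₂, E₂₁, E₂₂}.
Write the vectors as columns of a matrix and find a nonzero vector in its null space.
A generator of the null space is (1, 0, -3, 3).

u - 3w + 3z = 0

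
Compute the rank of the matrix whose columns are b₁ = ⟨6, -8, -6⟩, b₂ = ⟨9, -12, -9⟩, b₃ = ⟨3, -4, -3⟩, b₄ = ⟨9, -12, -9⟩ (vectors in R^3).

rank 1

Apply Gaussian elimination to the matrix whose rows are b₁, b₂, b₃, b₄.
There is 1 pivot column, so rank = 1.
(With 4 elements in a 3-dimensional space the rank is at most 3.)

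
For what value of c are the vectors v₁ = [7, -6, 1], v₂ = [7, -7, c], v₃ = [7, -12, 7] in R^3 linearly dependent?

c = 2

Place the vectors as rows of a 3×3 matrix; dependence ⇔ determinant zero.
The determinant works out to 42*c - 84.
Setting this to zero gives c = 2.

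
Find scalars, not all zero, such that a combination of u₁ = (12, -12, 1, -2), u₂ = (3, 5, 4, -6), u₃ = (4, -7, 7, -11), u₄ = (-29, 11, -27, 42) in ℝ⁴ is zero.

u₁ + 3u₂ + 2u₃ + u₄ = 0

Set up α₁u₁ + … + α₄u₄ = 0 and solve the homogeneous system.
A generator of the null space is (1, 3, 2, 1).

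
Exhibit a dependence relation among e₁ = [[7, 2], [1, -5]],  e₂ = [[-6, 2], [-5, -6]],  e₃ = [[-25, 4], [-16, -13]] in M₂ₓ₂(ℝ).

e₁ - 3e₂ + e₃ = 0

Pass to coordinate vectors relative to the basis {E₁₁, E₁₂, E₂₁, E₂₂}.
Row-reduce the matrix with e₁, e₂, e₃ as columns; the null space gives the coefficients.
A generator of the null space is (1, -3, 1).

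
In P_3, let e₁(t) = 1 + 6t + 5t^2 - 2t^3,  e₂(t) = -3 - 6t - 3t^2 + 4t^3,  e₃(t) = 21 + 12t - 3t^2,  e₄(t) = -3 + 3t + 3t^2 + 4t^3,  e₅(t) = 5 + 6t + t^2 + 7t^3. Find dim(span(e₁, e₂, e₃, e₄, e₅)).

4

Use coordinates relative to {1, t, …, t^3}.
Row-reduce the 5×4 matrix with these as rows.
The echelon form has 4 nonzero rows, so the rank is 4.
(With 5 elements in a 4-dimensional space the rank is at most 4.)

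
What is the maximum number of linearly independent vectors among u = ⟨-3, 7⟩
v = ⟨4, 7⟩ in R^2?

Apply Gaussian elimination to the matrix whose rows are u, v.
Exactly 2 pivots survive; hence the rank is 2.

2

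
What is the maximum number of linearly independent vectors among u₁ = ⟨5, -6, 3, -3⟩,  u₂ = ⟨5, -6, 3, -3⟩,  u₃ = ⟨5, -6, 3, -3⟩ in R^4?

Row-reduce the 3×4 matrix with these as rows.
There is 1 pivot column, so rank = 1.

1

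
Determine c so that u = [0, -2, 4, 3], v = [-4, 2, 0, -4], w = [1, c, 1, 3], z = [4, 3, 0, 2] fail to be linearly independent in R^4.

c = -33/8

Dependence holds iff the 4×4 matrix [u v w z] is singular.
Expanding, det = 32*c + 132.
Solving 32*c + 132 = 0 yields c = -33/8.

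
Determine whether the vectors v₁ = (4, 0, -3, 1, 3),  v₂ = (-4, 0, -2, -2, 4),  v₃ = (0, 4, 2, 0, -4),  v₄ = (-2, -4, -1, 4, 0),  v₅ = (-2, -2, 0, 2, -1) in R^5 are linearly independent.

linearly independent

Place the vectors as rows of a 5×5 matrix and reduce to echelon form.
The reduction yields 5 nonzero rows, so the rank is 5.
Since rank = 5 (the number of vectors), the set is linearly independent.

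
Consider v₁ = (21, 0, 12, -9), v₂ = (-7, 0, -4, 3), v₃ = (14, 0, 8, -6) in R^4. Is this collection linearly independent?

Row-reduce the matrix whose columns are v₁, v₂, v₃.
The reduction yields 1 nonzero row, so the rank is 1.
Since rank 1 < 3, the set is linearly dependent.
Indeed v₁ + 3v₂ = 0.

linearly dependent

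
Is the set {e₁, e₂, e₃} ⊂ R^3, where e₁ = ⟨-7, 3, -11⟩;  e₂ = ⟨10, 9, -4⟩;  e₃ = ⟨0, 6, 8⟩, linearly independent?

linearly independent

Place the vectors as rows of a 3×3 matrix and reduce to echelon form.
The reduction yields 3 nonzero rows, so the rank is 3.
Since rank = 3 (the number of vectors), the set is linearly independent.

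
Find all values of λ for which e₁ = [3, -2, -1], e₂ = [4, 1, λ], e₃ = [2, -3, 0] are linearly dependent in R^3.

Dependence holds iff the 3×3 matrix [e₁ e₂ e₃] is singular.
Cofactor expansion gives det = 5*λ + 14.
Solving 5*λ + 14 = 0 yields λ = -14/5.

λ = -14/5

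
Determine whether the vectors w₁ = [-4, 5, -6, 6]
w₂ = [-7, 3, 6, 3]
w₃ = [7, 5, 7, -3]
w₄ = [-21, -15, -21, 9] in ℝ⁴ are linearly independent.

One vector is a scalar multiple of another, so the set is dependent.

linearly dependent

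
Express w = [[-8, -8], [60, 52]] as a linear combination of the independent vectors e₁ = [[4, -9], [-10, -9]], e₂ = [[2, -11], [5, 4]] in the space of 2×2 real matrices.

Work in coordinates with respect to the standard basis {E₁₁, E₁₂, E₂₁, E₂₂}.
Since e₁, e₂ are independent, the coefficients expressing w are uniquely determined by a linear system.
Back-substitution yields (a₁, a₂) = (-4, 4).

w = -4e₁ + 4e₂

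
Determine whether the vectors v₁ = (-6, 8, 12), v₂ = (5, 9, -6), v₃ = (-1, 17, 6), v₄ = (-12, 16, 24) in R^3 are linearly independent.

linearly dependent

There are 4 vectors in a 3-dimensional space, so they cannot be linearly independent.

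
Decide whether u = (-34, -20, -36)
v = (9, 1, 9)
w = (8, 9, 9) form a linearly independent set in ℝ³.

linearly dependent

Place the vectors as rows of a 3×3 matrix and reduce to echelon form.
The reduction yields 2 nonzero rows, so the rank is 2.
Since rank 2 < 3, the set is linearly dependent.
Indeed u + 2v + 2w = 0.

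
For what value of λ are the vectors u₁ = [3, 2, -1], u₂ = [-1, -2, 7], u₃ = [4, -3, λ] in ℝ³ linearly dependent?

Dependence holds iff the 3×3 matrix [u₁ u₂ u₃] is singular.
Expanding, det = 108 - 4*λ.
This vanishes exactly when λ = 27.

λ = 27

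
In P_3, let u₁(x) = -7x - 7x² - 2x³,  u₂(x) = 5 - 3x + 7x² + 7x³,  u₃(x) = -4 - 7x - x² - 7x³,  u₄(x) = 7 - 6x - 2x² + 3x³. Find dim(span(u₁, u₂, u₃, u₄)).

4

Represent each element by its coordinate vector in ℝ⁴.
Form the matrix with u₁, u₂, u₃, u₄ as columns and reduce.
Reduction leaves 4 leading entries, giving rank 4.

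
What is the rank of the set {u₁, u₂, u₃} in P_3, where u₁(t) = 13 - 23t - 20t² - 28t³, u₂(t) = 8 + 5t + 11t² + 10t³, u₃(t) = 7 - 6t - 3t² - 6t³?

rank 2

Represent each element by its coordinate vector in ℝ⁴.
Row-reduce the 3×4 matrix with these as rows.
Reduction leaves 2 leading entries, giving rank 2.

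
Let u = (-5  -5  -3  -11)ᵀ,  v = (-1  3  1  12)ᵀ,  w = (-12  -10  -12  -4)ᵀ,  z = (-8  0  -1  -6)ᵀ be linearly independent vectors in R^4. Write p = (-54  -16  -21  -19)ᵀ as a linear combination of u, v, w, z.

p = 3u + 3v + w + 3z

Set up the augmented matrix [u | v | w | z | p] and row-reduce.
Row-reducing the augmented matrix gives the unique coefficients (c₁, …, c₄) = (3, 3, 1, 3).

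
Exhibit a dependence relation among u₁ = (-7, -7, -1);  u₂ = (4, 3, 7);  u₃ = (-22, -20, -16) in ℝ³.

Write the vectors as columns of a matrix and find a nonzero vector in its null space.
The free variable yields coefficients (2, -2, -1) (any nonzero multiple also works).

2u₁ - 2u₂ - u₃ = 0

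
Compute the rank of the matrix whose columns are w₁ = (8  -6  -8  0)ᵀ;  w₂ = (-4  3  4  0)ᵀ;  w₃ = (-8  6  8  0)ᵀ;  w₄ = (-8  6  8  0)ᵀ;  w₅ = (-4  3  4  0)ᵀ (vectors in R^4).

Form the matrix with w₁, w₂, w₃, w₄, w₅ as columns and reduce.
Exactly 1 pivot survives; hence the rank is 1.
(With 5 elements in a 4-dimensional space the rank is at most 4.)

1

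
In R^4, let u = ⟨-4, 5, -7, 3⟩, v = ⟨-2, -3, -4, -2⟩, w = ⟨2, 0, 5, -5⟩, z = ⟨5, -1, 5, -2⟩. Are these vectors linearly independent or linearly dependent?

linearly independent

Row-reduce the matrix whose columns are u, v, w, z.
The reduction yields 4 nonzero rows, so the rank is 4.
Since rank = 4 (the number of vectors), the set is linearly independent.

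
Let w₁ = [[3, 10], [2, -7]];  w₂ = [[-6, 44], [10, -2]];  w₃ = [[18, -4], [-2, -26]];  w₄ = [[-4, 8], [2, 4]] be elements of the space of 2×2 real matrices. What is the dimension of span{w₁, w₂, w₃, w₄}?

dim = 2

Pass to coordinate vectors with respect to the basis {E₁₁, E₁₂, E₂₁, E₂₂}.
Row-reduce the 4×4 matrix with these as rows.
Exactly 2 pivots survive; hence the rank is 2.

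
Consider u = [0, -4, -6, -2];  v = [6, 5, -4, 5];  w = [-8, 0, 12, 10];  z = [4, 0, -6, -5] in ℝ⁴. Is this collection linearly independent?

linearly dependent

One vector is a scalar multiple of another, so the set is dependent.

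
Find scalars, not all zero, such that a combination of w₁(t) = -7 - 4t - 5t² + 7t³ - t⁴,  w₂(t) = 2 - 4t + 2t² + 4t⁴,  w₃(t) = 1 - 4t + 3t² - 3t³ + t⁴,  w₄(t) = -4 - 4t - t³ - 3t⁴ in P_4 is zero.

Take coordinates with respect to {1, t, …, t⁴}.
Set up α₁w₁ + … + α₄w₄ = 0 and solve the homogeneous system.
The free variable yields coefficients (1, -2, 3, -2) (any nonzero multiple also works).

w₁ - 2w₂ + 3w₃ - 2w₄ = 0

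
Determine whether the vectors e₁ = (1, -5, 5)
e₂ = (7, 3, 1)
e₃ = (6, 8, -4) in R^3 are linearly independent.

linearly dependent

Row-reduce the matrix whose columns are e₁, e₂, e₃.
The reduction yields 2 nonzero rows, so the rank is 2.
Since rank 2 < 3, the set is linearly dependent.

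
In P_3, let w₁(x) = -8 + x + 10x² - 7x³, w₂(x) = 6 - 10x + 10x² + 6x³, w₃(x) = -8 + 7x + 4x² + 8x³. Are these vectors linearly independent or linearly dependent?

linearly independent

Take coordinates with respect to the standard basis {1, x, …, x³}.
Place the vectors as rows of a 3×4 matrix and reduce to echelon form.
The reduction yields 3 nonzero rows, so the rank is 3.
Since rank = 3 (the number of vectors), the set is linearly independent.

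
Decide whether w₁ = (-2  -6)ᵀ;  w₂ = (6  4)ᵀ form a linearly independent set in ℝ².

linearly independent

The matrix [w₁|w₂] has determinant 28.
A nonzero determinant means the columns are linearly independent.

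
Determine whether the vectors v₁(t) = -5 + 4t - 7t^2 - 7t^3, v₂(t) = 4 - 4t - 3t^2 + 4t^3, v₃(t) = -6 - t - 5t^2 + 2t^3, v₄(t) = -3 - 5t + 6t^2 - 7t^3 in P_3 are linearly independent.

Write each element as a coordinate vector in ℝ⁴ using {1, t, …, t^3}.
The matrix [v₁|v₂|v₃|v₄] has determinant -4742.
A nonzero determinant means the columns are linearly independent.

linearly independent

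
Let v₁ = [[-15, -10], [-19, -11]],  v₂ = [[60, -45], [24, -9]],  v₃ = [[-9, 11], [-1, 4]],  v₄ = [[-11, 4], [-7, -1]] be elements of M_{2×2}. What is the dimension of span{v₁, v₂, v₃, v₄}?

Represent each element by its coordinate vector in ℝ⁴.
Form the matrix with v₁, v₂, v₃, v₄ as columns and reduce.
Exactly 2 pivots survive; hence the rank is 2.

dim = 2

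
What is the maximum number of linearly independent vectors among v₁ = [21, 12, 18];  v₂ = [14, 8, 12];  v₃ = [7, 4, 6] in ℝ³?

Apply Gaussian elimination to the matrix whose rows are v₁, v₂, v₃.
There is 1 pivot column, so rank = 1.

1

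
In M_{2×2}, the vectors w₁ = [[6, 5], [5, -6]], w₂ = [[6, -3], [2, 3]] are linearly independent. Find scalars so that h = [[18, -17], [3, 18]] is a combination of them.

h = -w₁ + 4w₂

Take coordinate vectors relative to {E₁₁, E₁₂, E₂₁, E₂₂}.
Write h = c₁w₁ + c₂w₂ and equate components.
Back-substitution yields (c₁, c₂) = (-1, 4).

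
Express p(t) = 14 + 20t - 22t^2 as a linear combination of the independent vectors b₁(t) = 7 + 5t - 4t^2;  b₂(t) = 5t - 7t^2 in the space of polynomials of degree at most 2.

Identify each element with its coordinate vector in ℝ³ via {1, t, t^2}.
Set up the augmented matrix [b₁ | b₂ | p] and row-reduce.
Back-substitution yields (a₁, a₂) = (2, 2).

p = 2b₁ + 2b₂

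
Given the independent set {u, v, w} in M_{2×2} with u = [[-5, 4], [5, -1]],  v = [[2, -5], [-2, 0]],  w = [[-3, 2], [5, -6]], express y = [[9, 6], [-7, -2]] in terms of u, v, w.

y = -4u - 4v + w

Work in coordinates with respect to the standard basis {E₁₁, E₁₂, E₂₁, E₂₂}.
Solve the system with u, v, w as columns and y as the right-hand side.
Back-substitution yields (a₁, a₂, a₃) = (-4, -4, 1).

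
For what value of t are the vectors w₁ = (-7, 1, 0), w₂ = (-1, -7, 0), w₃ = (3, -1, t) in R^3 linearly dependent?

The set is linearly dependent precisely when det[w₁; w₂; w₃] = 0.
Cofactor expansion gives det = 50*t.
Setting this to zero gives t = 0.

t = 0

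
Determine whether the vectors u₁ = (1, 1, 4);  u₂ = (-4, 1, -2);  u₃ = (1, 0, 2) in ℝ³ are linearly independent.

The matrix [u₁|u₂|u₃] has determinant 4.
A nonzero determinant means the columns are linearly independent.

linearly independent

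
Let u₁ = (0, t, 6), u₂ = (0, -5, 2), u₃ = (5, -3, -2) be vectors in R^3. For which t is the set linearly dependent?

t = -15

Dependence holds iff the 3×3 matrix [u₁ u₂ u₃] is singular.
Expanding, det = 10*t + 150.
This vanishes exactly when t = -15.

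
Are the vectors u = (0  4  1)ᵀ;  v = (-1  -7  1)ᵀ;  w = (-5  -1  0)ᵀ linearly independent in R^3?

linearly independent

Row-reduce the matrix whose columns are u, v, w.
The reduction yields 3 nonzero rows, so the rank is 3.
Since rank = 3 (the number of vectors), the set is linearly independent.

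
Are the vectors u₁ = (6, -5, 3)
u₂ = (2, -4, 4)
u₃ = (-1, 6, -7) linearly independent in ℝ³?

linearly independent

Row-reduce the matrix whose columns are u₁, u₂, u₃.
The reduction yields 3 nonzero rows, so the rank is 3.
Since rank = 3 (the number of vectors), the set is linearly independent.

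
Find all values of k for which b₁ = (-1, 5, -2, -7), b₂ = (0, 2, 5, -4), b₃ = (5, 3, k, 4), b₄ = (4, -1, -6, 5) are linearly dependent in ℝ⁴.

Dependence holds iff the 4×4 matrix [b₁ b₂ b₃ b₄] is singular.
The determinant works out to -30*k - 675.
Setting this to zero gives k = -45/2.

k = -45/2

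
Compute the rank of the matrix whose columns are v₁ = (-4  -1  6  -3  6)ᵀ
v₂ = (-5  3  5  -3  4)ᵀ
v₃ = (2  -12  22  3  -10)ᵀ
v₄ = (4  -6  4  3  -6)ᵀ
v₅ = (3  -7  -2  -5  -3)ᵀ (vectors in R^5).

rank 4

Row-reduce the 5×5 matrix with these as rows.
There are 4 pivot columns, so rank = 4.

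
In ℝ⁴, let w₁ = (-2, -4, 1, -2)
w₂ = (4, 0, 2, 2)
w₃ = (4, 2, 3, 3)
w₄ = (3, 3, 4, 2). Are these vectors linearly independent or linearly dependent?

Place the vectors as rows of a 4×4 matrix and reduce to echelon form.
The reduction yields 4 nonzero rows, so the rank is 4.
Since rank = 4 (the number of vectors), the set is linearly independent.

linearly independent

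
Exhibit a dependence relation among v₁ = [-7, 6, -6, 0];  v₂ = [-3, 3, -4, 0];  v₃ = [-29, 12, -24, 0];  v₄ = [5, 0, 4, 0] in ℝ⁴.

2v₁ - v₃ - 3v₄ = 0

Write the vectors as columns of a matrix and find a nonzero vector in its null space.
A generator of the null space is (2, 0, -1, -3).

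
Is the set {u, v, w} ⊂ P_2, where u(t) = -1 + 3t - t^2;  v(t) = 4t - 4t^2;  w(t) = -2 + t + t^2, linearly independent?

Write each element as a coordinate vector in ℝ³ using {1, t, t^2}.
The matrix [u|v|w] has determinant 8.
A nonzero determinant means the columns are linearly independent.

linearly independent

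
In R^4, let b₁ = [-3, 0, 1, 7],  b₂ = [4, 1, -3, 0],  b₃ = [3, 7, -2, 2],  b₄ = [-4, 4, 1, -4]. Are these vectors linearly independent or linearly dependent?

The matrix [b₁|b₂|b₃|b₄] has determinant 551.
A nonzero determinant means the columns are linearly independent.

linearly independent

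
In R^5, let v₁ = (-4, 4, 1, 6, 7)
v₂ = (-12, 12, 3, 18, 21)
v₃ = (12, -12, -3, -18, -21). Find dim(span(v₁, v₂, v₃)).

1

Form the matrix with v₁, v₂, v₃ as columns and reduce.
Exactly 1 pivot survives; hence the rank is 1.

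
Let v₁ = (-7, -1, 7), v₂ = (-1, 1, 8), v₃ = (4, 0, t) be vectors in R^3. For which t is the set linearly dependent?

Dependence holds iff the 3×3 matrix [v₁ v₂ v₃] is singular.
Expanding, det = -8*t - 60.
Setting this to zero gives t = -15/2.

t = -15/2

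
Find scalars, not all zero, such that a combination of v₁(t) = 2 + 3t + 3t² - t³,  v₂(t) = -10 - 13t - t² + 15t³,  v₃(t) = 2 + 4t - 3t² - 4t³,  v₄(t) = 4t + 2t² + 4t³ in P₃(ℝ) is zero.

3v₁ + v₂ + 2v₃ - v₄ = 0

Write each element as a vector in ℝ⁴ using {1, t, …, t³}.
Solve the homogeneous system with v₁, v₂, v₃, v₄ as columns by row-reducing the coefficient matrix.
The free variable yields coefficients (3, 1, 2, -1) (any nonzero multiple also works).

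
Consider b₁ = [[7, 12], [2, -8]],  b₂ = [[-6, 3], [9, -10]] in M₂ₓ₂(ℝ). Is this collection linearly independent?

Write each element as a coordinate vector in ℝ⁴ using {E₁₁, E₁₂, E₂₁, E₂₂}.
Row-reduce the matrix whose columns are b₁, b₂.
The reduction yields 2 nonzero rows, so the rank is 2.
Since rank = 2 (the number of vectors), the set is linearly independent.

linearly independent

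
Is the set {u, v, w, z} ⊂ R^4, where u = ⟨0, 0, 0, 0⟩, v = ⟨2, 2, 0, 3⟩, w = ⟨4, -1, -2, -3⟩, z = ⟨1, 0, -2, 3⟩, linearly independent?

One of the vectors is the zero vector, so the set is linearly dependent.

linearly dependent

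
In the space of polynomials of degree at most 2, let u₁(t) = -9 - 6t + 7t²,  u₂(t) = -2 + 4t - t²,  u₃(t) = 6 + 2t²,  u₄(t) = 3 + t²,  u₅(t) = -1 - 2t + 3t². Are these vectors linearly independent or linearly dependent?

Take coordinates with respect to the standard basis {1, t, t²}.
There are 5 vectors in a 3-dimensional space, so they cannot be linearly independent.

linearly dependent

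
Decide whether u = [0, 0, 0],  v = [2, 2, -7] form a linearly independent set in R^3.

linearly dependent

One of the vectors is the zero vector, so the set is linearly dependent.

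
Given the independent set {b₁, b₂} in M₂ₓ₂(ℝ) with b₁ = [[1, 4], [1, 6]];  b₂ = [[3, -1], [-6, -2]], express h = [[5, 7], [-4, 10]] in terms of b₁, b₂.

h = 2b₁ + b₂

Take coordinate vectors relative to {E₁₁, E₁₂, E₂₁, E₂₂}.
Write h = c₁b₁ + c₂b₂ and equate components.
Row-reducing the augmented matrix gives the unique coefficients (c₁, c₂) = (2, 1).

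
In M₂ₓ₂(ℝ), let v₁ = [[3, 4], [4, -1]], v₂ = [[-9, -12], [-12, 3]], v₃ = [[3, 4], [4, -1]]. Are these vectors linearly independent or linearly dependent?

linearly dependent

Take coordinates with respect to the standard basis {E₁₁, E₁₂, E₂₁, E₂₂}.
Place the vectors as rows of a 3×4 matrix and reduce to echelon form.
The reduction yields 1 nonzero row, so the rank is 1.
Since rank 1 < 3, the set is linearly dependent.
Indeed 3v₁ + v₂ = 0.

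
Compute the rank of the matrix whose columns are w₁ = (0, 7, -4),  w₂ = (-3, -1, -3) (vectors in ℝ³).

Row-reduce the 2×3 matrix with these as rows.
The echelon form has 2 nonzero rows, so the rank is 2.

2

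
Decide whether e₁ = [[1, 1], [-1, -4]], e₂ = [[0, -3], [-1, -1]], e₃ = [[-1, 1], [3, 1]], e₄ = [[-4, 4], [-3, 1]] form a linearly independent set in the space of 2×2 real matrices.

linearly independent

Write each element as a coordinate vector in ℝ⁴ using {E₁₁, E₁₂, E₂₁, E₂₂}.
Form the 4×4 matrix with these as columns; its determinant is 177.
A nonzero determinant means the columns are linearly independent.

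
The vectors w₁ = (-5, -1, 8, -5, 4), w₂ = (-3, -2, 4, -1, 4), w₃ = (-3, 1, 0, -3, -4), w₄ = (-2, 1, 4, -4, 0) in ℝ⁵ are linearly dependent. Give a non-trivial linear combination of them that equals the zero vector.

w₁ - w₂ - w₄ = 0

Solve the homogeneous system with w₁, w₂, w₃, w₄ as columns by row-reducing the coefficient matrix.
The free variable yields coefficients (1, -1, 0, -1) (any nonzero multiple also works).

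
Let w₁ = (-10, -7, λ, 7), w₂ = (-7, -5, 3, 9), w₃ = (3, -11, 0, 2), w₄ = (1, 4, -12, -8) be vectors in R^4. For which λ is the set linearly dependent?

λ = -57/7

Dependence holds iff the 4×4 matrix [w₁ w₂ w₃ w₄] is singular.
The determinant works out to -483*λ - 3933.
Solving -483*λ - 3933 = 0 yields λ = -57/7.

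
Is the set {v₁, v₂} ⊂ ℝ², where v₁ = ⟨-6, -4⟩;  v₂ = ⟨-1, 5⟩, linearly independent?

linearly independent

Form the 2×2 matrix with these as columns; its determinant is -34.
A nonzero determinant means the columns are linearly independent.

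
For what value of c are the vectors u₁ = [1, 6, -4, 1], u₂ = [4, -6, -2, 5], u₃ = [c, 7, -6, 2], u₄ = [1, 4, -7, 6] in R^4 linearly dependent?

The set is linearly dependent precisely when det[u₁; u₂; u₃; u₄] = 0.
Expanding, det = 141 - 36*c.
Solving 141 - 36*c = 0 yields c = 47/12.

c = 47/12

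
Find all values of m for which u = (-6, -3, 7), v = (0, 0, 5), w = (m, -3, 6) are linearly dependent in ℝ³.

Dependence holds iff the 3×3 matrix [u v w] is singular.
The determinant works out to -15*m - 90.
Setting this to zero gives m = -6.

m = -6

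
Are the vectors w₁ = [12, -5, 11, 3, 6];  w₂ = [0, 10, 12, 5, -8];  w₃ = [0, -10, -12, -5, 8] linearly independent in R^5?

linearly dependent

Place the vectors as rows of a 3×5 matrix and reduce to echelon form.
The reduction yields 2 nonzero rows, so the rank is 2.
Since rank 2 < 3, the set is linearly dependent.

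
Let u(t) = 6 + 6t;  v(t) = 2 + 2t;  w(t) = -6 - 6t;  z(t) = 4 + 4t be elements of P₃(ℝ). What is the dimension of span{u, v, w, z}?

Use coordinates relative to {1, t, …, t³}.
Row-reduce the 4×4 matrix with these as rows.
Reduction leaves 1 leading entry, giving rank 1.

1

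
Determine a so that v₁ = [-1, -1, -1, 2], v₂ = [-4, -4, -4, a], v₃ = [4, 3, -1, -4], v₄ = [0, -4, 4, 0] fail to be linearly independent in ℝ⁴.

Dependence holds iff the 4×4 matrix [v₁ v₂ v₃ v₄] is singular.
Cofactor expansion gives det = 24*a - 192.
This vanishes exactly when a = 8.

a = 8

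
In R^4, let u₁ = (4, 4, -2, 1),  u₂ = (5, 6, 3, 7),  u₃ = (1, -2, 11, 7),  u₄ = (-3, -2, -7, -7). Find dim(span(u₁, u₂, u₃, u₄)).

Row-reduce the 4×4 matrix with these as rows.
Exactly 3 pivots survive; hence the rank is 3.

dim = 3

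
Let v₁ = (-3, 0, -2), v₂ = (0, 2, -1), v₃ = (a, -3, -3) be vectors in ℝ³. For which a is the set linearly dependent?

The set is linearly dependent precisely when det[v₁; v₂; v₃] = 0.
Expanding, det = 4*a + 27.
Solving 4*a + 27 = 0 yields a = -27/4.

a = -27/4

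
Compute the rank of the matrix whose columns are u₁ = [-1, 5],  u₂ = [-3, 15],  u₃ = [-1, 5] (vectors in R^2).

rank 1

Row-reduce the 3×2 matrix with these as rows.
Reduction leaves 1 leading entry, giving rank 1.
(With 3 elements in a 2-dimensional space the rank is at most 2.)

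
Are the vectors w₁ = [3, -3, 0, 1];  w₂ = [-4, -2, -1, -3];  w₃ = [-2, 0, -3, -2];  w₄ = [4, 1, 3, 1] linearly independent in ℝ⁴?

Row-reduce the matrix whose columns are w₁, w₂, w₃, w₄.
The reduction yields 4 nonzero rows, so the rank is 4.
Since rank = 4 (the number of vectors), the set is linearly independent.

linearly independent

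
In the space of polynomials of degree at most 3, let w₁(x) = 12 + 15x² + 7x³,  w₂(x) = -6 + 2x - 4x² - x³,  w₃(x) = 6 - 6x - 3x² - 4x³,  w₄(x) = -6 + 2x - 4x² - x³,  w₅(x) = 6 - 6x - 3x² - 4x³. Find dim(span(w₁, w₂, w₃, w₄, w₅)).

Use coordinates relative to {1, x, …, x³}.
Row-reduce the 5×4 matrix with these as rows.
There are 2 pivot columns, so rank = 2.
(With 5 elements in a 4-dimensional space the rank is at most 4.)

dim = 2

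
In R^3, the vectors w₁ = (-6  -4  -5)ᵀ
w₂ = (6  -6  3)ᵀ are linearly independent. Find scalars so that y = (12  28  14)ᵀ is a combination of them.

Write y = α₁w₁ + α₂w₂ and equate components.
Back-substitution yields (α₁, α₂) = (-4, -2).

y = -4w₁ - 2w₂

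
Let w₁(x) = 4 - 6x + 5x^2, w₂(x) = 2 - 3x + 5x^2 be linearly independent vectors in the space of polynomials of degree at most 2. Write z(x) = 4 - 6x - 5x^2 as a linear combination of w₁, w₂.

z = 3w₁ - 4w₂

Work in coordinates with respect to the standard basis {1, x, x^2}.
Solve the system with w₁, w₂ as columns and z as the right-hand side.
Back-substitution yields (c₁, c₂) = (3, -4).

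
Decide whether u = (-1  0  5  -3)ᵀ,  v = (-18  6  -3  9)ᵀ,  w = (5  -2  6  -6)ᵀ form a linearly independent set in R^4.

Row-reduce the matrix whose columns are u, v, w.
The reduction yields 2 nonzero rows, so the rank is 2.
Since rank 2 < 3, the set is linearly dependent.
Indeed 3u - v - 3w = 0.

linearly dependent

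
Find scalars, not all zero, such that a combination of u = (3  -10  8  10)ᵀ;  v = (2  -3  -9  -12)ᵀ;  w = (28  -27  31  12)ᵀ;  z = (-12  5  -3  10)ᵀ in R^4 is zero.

Solve the homogeneous system with u, v, w, z as columns by row-reducing the coefficient matrix.
The free variable yields coefficients (2, -1, -1, -2) (any nonzero multiple also works).

2u - v - w - 2z = 0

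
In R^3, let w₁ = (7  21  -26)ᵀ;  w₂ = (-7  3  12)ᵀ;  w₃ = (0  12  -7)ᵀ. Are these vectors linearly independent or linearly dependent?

linearly dependent

Row-reduce the matrix whose columns are w₁, w₂, w₃.
The reduction yields 2 nonzero rows, so the rank is 2.
Since rank 2 < 3, the set is linearly dependent.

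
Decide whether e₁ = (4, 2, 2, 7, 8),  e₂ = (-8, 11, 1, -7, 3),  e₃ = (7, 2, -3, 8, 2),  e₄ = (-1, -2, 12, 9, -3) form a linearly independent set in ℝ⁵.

Row-reduce the matrix whose columns are e₁, e₂, e₃, e₄.
The reduction yields 4 nonzero rows, so the rank is 4.
Since rank = 4 (the number of vectors), the set is linearly independent.

linearly independent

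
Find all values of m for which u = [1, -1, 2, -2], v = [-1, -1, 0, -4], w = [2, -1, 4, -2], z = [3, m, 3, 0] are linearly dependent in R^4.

m = -3/2

The set is linearly dependent precisely when det[u; v; w; z] = 0.
Cofactor expansion gives det = 4*m + 6.
This vanishes exactly when m = -3/2.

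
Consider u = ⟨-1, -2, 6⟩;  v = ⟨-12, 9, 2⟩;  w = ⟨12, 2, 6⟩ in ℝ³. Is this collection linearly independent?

Row-reduce the matrix whose columns are u, v, w.
The reduction yields 3 nonzero rows, so the rank is 3.
Since rank = 3 (the number of vectors), the set is linearly independent.

linearly independent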